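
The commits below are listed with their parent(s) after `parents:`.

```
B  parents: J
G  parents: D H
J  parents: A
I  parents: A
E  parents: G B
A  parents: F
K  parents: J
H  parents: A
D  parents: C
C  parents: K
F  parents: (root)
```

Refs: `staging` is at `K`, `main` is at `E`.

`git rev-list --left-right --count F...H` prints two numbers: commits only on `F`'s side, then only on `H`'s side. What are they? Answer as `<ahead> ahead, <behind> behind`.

Reachable from F: {F}.
Reachable from H: {A, F, H}.
Only in F's history (ahead): {} — 0.
Only in H's history (behind): {A, H} — 2.

0 ahead, 2 behind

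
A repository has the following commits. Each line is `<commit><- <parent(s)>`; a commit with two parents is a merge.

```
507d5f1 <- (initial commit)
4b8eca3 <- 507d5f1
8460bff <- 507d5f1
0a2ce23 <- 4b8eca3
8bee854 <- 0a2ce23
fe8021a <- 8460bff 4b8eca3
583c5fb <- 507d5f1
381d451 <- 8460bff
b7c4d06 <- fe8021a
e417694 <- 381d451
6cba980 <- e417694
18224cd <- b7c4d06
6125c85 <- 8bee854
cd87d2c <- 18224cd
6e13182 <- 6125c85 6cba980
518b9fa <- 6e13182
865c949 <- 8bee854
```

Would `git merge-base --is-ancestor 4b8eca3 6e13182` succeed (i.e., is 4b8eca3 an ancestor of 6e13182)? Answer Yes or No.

Yes

Ancestors of 6e13182 (commits reachable by following parents): {0a2ce23, 381d451, 4b8eca3, 507d5f1, 6125c85, 6cba980, 6e13182, 8460bff, 8bee854, e417694}.
4b8eca3 is in that set, so it is an ancestor of 6e13182.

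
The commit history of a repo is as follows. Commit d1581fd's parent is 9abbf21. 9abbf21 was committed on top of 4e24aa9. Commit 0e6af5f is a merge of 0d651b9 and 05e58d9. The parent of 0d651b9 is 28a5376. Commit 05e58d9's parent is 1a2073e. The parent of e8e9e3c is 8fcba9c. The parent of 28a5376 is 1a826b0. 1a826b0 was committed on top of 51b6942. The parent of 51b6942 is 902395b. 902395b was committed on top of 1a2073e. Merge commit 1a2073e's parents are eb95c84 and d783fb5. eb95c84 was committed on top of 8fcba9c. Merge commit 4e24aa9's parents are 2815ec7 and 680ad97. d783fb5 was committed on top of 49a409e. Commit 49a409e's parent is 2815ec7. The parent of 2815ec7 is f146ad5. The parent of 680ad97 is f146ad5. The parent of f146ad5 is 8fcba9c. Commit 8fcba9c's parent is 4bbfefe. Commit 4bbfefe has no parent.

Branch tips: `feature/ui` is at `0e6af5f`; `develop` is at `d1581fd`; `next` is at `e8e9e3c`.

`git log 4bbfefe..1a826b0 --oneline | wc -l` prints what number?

Reachable from 1a826b0: {1a2073e, 1a826b0, 2815ec7, 49a409e, 4bbfefe, 51b6942, 8fcba9c, 902395b, d783fb5, eb95c84, f146ad5}.
Reachable from 4bbfefe: {4bbfefe}.
In 1a826b0's history but not 4bbfefe's: {1a2073e, 1a826b0, 2815ec7, 49a409e, 51b6942, 8fcba9c, 902395b, d783fb5, eb95c84, f146ad5} — 10 commits.

10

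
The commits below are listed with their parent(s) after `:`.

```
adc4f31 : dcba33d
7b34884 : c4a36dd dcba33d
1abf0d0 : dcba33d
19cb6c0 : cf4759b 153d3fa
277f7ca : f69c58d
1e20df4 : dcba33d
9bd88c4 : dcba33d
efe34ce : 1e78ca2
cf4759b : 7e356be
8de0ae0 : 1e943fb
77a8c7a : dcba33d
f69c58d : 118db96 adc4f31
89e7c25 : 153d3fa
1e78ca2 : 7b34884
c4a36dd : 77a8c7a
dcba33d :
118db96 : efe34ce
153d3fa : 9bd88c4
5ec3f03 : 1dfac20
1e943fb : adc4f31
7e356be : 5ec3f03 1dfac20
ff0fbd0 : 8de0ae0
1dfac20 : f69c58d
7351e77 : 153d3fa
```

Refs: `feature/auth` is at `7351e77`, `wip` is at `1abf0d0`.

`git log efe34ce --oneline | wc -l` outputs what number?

6

Walking parent pointers from efe34ce: reachable set = {1e78ca2, 77a8c7a, 7b34884, c4a36dd, dcba33d, efe34ce}.
That is 6 commits.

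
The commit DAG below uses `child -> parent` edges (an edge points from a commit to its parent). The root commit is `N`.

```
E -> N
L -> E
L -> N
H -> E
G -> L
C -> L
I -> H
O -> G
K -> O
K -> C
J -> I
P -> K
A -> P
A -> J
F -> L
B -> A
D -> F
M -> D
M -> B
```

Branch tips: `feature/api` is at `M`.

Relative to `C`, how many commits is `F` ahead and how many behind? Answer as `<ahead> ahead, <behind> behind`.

1 ahead, 1 behind

Reachable from F: {E, F, L, N}.
Reachable from C: {C, E, L, N}.
Only in F's history (ahead): {F} — 1.
Only in C's history (behind): {C} — 1.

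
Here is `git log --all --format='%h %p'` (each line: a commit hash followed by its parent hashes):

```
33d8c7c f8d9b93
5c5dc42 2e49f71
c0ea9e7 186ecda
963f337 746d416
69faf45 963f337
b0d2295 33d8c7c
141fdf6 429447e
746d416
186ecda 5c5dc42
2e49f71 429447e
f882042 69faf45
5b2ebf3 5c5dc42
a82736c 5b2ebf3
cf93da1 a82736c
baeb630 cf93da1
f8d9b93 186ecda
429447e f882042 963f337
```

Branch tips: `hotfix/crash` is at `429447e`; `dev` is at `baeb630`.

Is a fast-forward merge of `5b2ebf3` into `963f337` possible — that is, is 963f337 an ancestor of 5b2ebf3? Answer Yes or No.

A fast-forward from 963f337 to 5b2ebf3 is possible iff 963f337 is an ancestor of 5b2ebf3.
Ancestors of 5b2ebf3: {2e49f71, 429447e, 5b2ebf3, 5c5dc42, 69faf45, 746d416, 963f337, f882042}.
963f337 is among them, so fast-forward is possible.

Yes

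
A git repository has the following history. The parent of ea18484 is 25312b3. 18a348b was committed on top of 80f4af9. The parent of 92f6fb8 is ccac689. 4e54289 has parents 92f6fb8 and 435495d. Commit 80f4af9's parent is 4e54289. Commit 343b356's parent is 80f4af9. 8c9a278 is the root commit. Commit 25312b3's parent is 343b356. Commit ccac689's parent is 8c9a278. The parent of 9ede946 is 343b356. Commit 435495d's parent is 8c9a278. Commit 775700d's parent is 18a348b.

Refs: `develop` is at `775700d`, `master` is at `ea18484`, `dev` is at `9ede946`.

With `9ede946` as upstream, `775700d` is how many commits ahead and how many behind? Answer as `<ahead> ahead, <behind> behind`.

2 ahead, 2 behind

Reachable from 775700d: {18a348b, 435495d, 4e54289, 775700d, 80f4af9, 8c9a278, 92f6fb8, ccac689}.
Reachable from 9ede946: {343b356, 435495d, 4e54289, 80f4af9, 8c9a278, 92f6fb8, 9ede946, ccac689}.
Only in 775700d's history (ahead): {18a348b, 775700d} — 2.
Only in 9ede946's history (behind): {343b356, 9ede946} — 2.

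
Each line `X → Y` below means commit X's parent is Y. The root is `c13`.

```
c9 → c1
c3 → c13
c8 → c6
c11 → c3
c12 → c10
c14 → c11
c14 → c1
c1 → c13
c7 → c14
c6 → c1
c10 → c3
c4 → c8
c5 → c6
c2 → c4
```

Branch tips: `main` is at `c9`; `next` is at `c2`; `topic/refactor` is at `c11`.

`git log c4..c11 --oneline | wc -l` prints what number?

2

Reachable from c11: {c11, c13, c3}.
Reachable from c4: {c1, c13, c4, c6, c8}.
In c11's history but not c4's: {c11, c3} — 2 commits.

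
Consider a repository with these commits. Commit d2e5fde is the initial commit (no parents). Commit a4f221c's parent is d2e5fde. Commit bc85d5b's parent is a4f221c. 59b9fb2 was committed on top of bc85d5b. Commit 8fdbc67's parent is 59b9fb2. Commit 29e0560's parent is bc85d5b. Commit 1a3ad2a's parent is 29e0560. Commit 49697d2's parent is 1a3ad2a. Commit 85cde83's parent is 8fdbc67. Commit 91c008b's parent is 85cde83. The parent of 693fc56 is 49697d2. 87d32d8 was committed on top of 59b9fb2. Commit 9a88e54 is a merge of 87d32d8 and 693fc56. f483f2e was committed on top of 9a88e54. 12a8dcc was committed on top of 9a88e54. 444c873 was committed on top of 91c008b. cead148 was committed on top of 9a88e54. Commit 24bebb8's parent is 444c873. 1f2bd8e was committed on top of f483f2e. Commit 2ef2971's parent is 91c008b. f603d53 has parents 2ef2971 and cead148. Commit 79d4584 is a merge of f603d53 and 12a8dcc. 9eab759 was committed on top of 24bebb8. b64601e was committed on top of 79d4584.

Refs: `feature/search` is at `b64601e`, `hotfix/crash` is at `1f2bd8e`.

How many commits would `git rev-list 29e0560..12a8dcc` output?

7

Reachable from 12a8dcc: {12a8dcc, 1a3ad2a, 29e0560, 49697d2, 59b9fb2, 693fc56, 87d32d8, 9a88e54, a4f221c, bc85d5b, d2e5fde}.
Reachable from 29e0560: {29e0560, a4f221c, bc85d5b, d2e5fde}.
In 12a8dcc's history but not 29e0560's: {12a8dcc, 1a3ad2a, 49697d2, 59b9fb2, 693fc56, 87d32d8, 9a88e54} — 7 commits.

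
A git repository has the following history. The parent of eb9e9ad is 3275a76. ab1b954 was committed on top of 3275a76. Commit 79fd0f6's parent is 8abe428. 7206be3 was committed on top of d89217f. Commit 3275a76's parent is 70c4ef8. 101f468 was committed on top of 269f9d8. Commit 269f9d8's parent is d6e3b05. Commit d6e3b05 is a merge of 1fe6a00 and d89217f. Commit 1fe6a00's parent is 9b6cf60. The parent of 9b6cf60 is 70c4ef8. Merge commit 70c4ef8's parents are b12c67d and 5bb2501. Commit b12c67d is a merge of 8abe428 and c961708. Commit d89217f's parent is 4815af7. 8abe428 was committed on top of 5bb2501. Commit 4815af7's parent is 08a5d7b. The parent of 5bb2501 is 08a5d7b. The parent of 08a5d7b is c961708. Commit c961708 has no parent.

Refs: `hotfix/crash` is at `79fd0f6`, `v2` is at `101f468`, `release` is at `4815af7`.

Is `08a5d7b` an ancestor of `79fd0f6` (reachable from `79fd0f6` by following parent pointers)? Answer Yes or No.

Ancestors of 79fd0f6 (commits reachable by following parents): {08a5d7b, 5bb2501, 79fd0f6, 8abe428, c961708}.
08a5d7b is in that set, so it is an ancestor of 79fd0f6.

Yes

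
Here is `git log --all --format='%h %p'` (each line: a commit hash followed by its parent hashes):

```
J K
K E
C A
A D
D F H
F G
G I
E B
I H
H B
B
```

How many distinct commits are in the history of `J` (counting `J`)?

Walking parent pointers from J: reachable set = {B, E, J, K}.
That is 4 commits.

4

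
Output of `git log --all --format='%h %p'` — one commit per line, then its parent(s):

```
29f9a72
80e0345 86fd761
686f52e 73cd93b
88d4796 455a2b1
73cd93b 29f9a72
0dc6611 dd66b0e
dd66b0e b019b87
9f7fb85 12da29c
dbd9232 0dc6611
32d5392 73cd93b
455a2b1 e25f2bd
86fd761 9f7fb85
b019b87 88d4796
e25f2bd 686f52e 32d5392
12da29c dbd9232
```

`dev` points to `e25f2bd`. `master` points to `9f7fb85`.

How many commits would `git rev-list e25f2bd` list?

5

Walking parent pointers from e25f2bd: reachable set = {29f9a72, 32d5392, 686f52e, 73cd93b, e25f2bd}.
That is 5 commits.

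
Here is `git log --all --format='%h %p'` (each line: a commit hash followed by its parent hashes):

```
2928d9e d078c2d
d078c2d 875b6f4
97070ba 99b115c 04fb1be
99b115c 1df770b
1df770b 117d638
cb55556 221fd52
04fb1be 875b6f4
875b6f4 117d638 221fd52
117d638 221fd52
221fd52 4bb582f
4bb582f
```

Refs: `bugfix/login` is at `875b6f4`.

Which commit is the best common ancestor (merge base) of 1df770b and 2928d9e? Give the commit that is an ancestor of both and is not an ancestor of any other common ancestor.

117d638

Ancestors of 1df770b: {117d638, 1df770b, 221fd52, 4bb582f}.
Ancestors of 2928d9e: {117d638, 221fd52, 2928d9e, 4bb582f, 875b6f4, d078c2d}.
Common ancestors: {117d638, 221fd52, 4bb582f}.
Among these, 117d638 is not an ancestor of any other common ancestor — it is the merge base.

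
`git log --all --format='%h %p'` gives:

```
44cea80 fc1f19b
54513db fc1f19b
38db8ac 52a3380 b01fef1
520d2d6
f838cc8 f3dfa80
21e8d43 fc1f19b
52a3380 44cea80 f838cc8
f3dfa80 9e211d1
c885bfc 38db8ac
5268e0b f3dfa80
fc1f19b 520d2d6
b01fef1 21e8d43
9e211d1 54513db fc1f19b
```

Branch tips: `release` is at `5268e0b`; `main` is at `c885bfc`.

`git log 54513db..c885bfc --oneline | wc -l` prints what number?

9

Reachable from c885bfc: {21e8d43, 38db8ac, 44cea80, 520d2d6, 52a3380, 54513db, 9e211d1, b01fef1, c885bfc, f3dfa80, f838cc8, fc1f19b}.
Reachable from 54513db: {520d2d6, 54513db, fc1f19b}.
In c885bfc's history but not 54513db's: {21e8d43, 38db8ac, 44cea80, 52a3380, 9e211d1, b01fef1, c885bfc, f3dfa80, f838cc8} — 9 commits.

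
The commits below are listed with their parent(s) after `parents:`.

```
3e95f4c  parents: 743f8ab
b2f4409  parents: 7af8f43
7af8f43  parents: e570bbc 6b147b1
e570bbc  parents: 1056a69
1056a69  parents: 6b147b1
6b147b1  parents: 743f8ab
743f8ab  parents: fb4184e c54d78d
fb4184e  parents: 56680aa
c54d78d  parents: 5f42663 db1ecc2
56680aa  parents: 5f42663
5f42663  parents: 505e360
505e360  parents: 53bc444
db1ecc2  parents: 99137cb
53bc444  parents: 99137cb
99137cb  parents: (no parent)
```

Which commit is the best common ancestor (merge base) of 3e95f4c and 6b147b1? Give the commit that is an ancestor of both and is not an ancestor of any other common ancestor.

743f8ab

Ancestors of 3e95f4c: {3e95f4c, 505e360, 53bc444, 56680aa, 5f42663, 743f8ab, 99137cb, c54d78d, db1ecc2, fb4184e}.
Ancestors of 6b147b1: {505e360, 53bc444, 56680aa, 5f42663, 6b147b1, 743f8ab, 99137cb, c54d78d, db1ecc2, fb4184e}.
Common ancestors: {505e360, 53bc444, 56680aa, 5f42663, 743f8ab, 99137cb, c54d78d, db1ecc2, fb4184e}.
Among these, 743f8ab is not an ancestor of any other common ancestor — it is the merge base.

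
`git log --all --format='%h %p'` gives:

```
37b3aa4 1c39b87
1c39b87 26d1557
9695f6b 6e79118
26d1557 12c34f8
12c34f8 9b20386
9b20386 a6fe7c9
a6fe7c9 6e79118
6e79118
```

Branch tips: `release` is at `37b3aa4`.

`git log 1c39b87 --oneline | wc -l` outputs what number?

Walking parent pointers from 1c39b87: reachable set = {12c34f8, 1c39b87, 26d1557, 6e79118, 9b20386, a6fe7c9}.
That is 6 commits.

6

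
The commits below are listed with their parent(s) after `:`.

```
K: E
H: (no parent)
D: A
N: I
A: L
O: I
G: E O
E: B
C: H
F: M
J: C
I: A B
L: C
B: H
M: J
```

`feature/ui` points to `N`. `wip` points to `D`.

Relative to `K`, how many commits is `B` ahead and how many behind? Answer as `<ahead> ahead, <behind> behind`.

0 ahead, 2 behind

Reachable from B: {B, H}.
Reachable from K: {B, E, H, K}.
Only in B's history (ahead): {} — 0.
Only in K's history (behind): {E, K} — 2.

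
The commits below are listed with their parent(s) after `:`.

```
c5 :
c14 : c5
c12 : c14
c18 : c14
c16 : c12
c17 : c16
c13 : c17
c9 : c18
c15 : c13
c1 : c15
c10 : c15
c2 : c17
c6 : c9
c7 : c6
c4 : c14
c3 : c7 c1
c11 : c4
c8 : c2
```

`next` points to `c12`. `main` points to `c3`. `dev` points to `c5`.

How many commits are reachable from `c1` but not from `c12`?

Reachable from c1: {c1, c12, c13, c14, c15, c16, c17, c5}.
Reachable from c12: {c12, c14, c5}.
In c1's history but not c12's: {c1, c13, c15, c16, c17} — 5 commits.

5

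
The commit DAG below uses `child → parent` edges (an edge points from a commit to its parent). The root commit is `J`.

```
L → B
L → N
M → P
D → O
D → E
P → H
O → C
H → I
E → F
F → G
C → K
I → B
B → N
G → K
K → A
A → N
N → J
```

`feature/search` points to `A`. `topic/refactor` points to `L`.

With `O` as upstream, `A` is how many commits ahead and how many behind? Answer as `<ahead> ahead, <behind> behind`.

Reachable from A: {A, J, N}.
Reachable from O: {A, C, J, K, N, O}.
Only in A's history (ahead): {} — 0.
Only in O's history (behind): {C, K, O} — 3.

0 ahead, 3 behind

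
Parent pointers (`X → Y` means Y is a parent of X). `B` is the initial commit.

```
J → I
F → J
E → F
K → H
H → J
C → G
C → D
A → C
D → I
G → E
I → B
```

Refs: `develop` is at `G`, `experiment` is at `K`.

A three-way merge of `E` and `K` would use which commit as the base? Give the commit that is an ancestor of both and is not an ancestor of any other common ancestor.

Ancestors of E: {B, E, F, I, J}.
Ancestors of K: {B, H, I, J, K}.
Common ancestors: {B, I, J}.
Among these, J is not an ancestor of any other common ancestor — it is the merge base.

J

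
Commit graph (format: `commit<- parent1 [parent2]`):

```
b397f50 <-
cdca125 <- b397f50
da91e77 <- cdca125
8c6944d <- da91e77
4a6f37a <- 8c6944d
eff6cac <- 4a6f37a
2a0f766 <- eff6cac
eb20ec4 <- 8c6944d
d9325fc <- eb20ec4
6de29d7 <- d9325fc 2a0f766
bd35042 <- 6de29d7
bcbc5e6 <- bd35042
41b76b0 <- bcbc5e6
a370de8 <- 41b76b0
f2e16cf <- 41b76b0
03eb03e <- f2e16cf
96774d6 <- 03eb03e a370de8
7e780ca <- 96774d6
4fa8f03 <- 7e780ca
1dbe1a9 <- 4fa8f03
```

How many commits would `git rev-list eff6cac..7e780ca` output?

12

Reachable from 7e780ca: {03eb03e, 2a0f766, 41b76b0, 4a6f37a, 6de29d7, 7e780ca, 8c6944d, 96774d6, a370de8, b397f50, bcbc5e6, bd35042, cdca125, d9325fc, da91e77, eb20ec4, eff6cac, f2e16cf}.
Reachable from eff6cac: {4a6f37a, 8c6944d, b397f50, cdca125, da91e77, eff6cac}.
In 7e780ca's history but not eff6cac's: {03eb03e, 2a0f766, 41b76b0, 6de29d7, 7e780ca, 96774d6, a370de8, bcbc5e6, bd35042, d9325fc, eb20ec4, f2e16cf} — 12 commits.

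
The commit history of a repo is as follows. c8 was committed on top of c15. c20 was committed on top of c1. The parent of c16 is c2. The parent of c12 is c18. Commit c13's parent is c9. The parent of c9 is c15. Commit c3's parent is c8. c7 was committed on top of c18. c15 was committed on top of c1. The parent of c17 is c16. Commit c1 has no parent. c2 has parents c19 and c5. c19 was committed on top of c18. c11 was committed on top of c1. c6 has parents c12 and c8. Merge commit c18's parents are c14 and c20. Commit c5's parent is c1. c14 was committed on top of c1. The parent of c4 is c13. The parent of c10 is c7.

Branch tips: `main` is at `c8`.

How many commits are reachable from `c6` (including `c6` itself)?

Walking parent pointers from c6: reachable set = {c1, c12, c14, c15, c18, c20, c6, c8}.
That is 8 commits.

8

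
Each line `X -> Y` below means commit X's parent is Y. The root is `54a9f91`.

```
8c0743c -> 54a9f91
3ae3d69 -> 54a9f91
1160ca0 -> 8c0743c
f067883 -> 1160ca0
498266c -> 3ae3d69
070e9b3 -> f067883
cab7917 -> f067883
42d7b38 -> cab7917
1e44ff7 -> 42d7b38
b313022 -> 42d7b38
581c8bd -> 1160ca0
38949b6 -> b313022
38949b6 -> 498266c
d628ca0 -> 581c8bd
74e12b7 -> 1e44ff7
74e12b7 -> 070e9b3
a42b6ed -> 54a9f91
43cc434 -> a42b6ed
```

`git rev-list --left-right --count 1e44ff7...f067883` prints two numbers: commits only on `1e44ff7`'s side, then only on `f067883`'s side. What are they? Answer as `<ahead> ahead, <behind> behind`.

Reachable from 1e44ff7: {1160ca0, 1e44ff7, 42d7b38, 54a9f91, 8c0743c, cab7917, f067883}.
Reachable from f067883: {1160ca0, 54a9f91, 8c0743c, f067883}.
Only in 1e44ff7's history (ahead): {1e44ff7, 42d7b38, cab7917} — 3.
Only in f067883's history (behind): {} — 0.

3 ahead, 0 behind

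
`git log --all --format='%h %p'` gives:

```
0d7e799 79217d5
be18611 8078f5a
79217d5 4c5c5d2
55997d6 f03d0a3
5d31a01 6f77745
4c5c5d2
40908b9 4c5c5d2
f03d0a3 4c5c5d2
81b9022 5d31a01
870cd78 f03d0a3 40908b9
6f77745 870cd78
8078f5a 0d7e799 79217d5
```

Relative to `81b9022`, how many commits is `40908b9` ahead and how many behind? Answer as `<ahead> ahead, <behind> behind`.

0 ahead, 5 behind

Reachable from 40908b9: {40908b9, 4c5c5d2}.
Reachable from 81b9022: {40908b9, 4c5c5d2, 5d31a01, 6f77745, 81b9022, 870cd78, f03d0a3}.
Only in 40908b9's history (ahead): {} — 0.
Only in 81b9022's history (behind): {5d31a01, 6f77745, 81b9022, 870cd78, f03d0a3} — 5.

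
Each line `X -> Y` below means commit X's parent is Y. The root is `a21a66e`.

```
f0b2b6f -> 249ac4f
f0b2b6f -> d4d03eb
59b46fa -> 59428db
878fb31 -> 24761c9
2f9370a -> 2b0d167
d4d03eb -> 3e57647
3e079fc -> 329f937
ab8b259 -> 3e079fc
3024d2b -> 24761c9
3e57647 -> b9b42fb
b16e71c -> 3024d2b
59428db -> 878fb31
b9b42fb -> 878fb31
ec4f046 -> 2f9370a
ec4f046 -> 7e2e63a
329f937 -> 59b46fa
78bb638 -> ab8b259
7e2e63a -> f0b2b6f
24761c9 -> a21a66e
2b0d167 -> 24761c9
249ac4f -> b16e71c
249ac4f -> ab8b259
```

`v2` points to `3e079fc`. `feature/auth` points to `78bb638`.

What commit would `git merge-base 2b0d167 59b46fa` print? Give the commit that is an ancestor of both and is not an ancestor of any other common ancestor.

24761c9

Ancestors of 2b0d167: {24761c9, 2b0d167, a21a66e}.
Ancestors of 59b46fa: {24761c9, 59428db, 59b46fa, 878fb31, a21a66e}.
Common ancestors: {24761c9, a21a66e}.
Among these, 24761c9 is not an ancestor of any other common ancestor — it is the merge base.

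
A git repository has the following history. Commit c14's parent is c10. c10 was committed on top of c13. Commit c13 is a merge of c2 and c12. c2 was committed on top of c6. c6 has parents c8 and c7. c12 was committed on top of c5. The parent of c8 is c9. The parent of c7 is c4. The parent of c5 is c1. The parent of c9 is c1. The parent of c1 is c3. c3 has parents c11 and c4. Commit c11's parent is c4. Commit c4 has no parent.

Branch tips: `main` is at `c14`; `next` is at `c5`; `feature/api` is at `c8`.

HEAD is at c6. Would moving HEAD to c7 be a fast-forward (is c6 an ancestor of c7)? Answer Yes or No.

A fast-forward from c6 to c7 is possible iff c6 is an ancestor of c7.
Ancestors of c7: {c4, c7}.
c6 is not among them, so fast-forward is not possible.

No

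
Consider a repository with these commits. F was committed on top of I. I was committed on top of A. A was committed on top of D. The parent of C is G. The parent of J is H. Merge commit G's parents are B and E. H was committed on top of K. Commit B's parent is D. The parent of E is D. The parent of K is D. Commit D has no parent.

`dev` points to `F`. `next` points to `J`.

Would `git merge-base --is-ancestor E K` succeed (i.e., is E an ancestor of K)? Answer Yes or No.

Ancestors of K: {D, K}.
E is not in that set, so it is not an ancestor of K.

No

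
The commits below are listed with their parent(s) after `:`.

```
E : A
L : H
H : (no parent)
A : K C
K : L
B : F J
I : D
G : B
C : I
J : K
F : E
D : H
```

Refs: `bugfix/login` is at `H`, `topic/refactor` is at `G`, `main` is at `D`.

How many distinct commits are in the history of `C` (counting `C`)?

Walking parent pointers from C: reachable set = {C, D, H, I}.
That is 4 commits.

4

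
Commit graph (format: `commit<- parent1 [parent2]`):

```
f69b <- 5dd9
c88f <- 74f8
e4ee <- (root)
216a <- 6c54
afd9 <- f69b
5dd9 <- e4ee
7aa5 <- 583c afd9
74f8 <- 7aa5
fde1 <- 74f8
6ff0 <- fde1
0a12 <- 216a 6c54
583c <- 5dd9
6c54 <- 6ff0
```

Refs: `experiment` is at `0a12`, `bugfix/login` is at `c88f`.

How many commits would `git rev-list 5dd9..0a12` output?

10

Reachable from 0a12: {0a12, 216a, 583c, 5dd9, 6c54, 6ff0, 74f8, 7aa5, afd9, e4ee, f69b, fde1}.
Reachable from 5dd9: {5dd9, e4ee}.
In 0a12's history but not 5dd9's: {0a12, 216a, 583c, 6c54, 6ff0, 74f8, 7aa5, afd9, f69b, fde1} — 10 commits.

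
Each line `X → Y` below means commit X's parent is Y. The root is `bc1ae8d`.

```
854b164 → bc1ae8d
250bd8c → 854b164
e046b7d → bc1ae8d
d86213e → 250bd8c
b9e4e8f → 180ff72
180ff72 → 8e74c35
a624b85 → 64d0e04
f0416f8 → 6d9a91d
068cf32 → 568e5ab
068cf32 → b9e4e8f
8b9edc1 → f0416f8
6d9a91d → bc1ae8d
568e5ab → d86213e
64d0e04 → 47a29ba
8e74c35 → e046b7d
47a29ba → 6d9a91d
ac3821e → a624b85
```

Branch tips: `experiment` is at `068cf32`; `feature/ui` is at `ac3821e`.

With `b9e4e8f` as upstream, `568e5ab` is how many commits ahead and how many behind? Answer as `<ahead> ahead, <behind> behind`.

Reachable from 568e5ab: {250bd8c, 568e5ab, 854b164, bc1ae8d, d86213e}.
Reachable from b9e4e8f: {180ff72, 8e74c35, b9e4e8f, bc1ae8d, e046b7d}.
Only in 568e5ab's history (ahead): {250bd8c, 568e5ab, 854b164, d86213e} — 4.
Only in b9e4e8f's history (behind): {180ff72, 8e74c35, b9e4e8f, e046b7d} — 4.

4 ahead, 4 behind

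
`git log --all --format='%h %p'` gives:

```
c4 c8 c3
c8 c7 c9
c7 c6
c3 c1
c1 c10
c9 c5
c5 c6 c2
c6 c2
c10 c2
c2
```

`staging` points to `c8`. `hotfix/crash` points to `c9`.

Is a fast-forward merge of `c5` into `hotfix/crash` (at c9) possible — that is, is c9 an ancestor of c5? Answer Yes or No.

No

A fast-forward from c9 to c5 is possible iff c9 is an ancestor of c5.
Ancestors of c5: {c2, c5, c6}.
c9 is not among them, so fast-forward is not possible.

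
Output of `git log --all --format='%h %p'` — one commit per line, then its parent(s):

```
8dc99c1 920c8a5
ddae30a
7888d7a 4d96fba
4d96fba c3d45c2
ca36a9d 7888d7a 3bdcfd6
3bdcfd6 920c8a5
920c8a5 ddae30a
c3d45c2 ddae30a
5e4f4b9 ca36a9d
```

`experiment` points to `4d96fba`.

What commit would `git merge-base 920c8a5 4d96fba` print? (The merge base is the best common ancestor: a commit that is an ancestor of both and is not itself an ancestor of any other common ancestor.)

ddae30a

Ancestors of 920c8a5: {920c8a5, ddae30a}.
Ancestors of 4d96fba: {4d96fba, c3d45c2, ddae30a}.
Common ancestors: {ddae30a}.
The only common ancestor is ddae30a, so it is the merge base.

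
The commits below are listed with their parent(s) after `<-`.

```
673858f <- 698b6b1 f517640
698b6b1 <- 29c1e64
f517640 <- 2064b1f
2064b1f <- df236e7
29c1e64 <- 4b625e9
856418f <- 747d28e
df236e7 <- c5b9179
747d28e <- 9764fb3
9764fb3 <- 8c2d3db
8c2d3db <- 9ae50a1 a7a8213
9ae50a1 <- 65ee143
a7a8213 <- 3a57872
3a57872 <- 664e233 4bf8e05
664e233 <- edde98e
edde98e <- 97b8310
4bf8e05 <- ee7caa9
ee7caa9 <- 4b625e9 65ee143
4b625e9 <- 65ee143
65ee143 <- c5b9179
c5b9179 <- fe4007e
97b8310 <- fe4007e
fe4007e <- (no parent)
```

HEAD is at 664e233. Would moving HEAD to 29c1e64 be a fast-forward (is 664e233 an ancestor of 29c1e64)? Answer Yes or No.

No

A fast-forward from 664e233 to 29c1e64 is possible iff 664e233 is an ancestor of 29c1e64.
Ancestors of 29c1e64: {29c1e64, 4b625e9, 65ee143, c5b9179, fe4007e}.
664e233 is not among them, so fast-forward is not possible.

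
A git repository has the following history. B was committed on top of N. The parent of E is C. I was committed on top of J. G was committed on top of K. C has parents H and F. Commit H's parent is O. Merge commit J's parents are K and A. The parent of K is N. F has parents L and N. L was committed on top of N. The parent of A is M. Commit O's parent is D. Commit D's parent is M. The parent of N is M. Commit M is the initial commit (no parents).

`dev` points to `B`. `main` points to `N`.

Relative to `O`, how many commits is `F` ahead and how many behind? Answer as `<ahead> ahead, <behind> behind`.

3 ahead, 2 behind

Reachable from F: {F, L, M, N}.
Reachable from O: {D, M, O}.
Only in F's history (ahead): {F, L, N} — 3.
Only in O's history (behind): {D, O} — 2.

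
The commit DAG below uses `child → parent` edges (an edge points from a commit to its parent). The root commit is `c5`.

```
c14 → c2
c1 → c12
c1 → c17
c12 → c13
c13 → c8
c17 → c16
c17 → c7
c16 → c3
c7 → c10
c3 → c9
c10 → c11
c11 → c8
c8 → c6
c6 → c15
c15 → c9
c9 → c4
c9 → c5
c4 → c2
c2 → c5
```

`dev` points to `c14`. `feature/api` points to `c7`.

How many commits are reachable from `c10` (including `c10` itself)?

9

Walking parent pointers from c10: reachable set = {c10, c11, c15, c2, c4, c5, c6, c8, c9}.
That is 9 commits.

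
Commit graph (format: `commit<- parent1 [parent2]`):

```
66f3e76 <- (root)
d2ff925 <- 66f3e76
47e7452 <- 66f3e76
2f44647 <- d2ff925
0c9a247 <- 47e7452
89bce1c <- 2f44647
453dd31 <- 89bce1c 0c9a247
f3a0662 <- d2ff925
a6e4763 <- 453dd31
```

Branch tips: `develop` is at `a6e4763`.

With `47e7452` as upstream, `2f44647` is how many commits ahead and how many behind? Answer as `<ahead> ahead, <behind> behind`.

2 ahead, 1 behind

Reachable from 2f44647: {2f44647, 66f3e76, d2ff925}.
Reachable from 47e7452: {47e7452, 66f3e76}.
Only in 2f44647's history (ahead): {2f44647, d2ff925} — 2.
Only in 47e7452's history (behind): {47e7452} — 1.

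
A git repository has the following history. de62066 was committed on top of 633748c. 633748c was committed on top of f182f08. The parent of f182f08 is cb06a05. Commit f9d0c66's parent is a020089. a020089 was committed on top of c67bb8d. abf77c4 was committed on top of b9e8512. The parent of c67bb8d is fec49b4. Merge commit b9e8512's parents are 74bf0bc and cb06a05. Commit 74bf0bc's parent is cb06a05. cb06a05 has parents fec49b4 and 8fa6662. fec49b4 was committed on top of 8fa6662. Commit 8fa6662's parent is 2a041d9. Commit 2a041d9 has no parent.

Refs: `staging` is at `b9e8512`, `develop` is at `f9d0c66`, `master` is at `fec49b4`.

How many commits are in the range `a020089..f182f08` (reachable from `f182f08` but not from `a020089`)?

Reachable from f182f08: {2a041d9, 8fa6662, cb06a05, f182f08, fec49b4}.
Reachable from a020089: {2a041d9, 8fa6662, a020089, c67bb8d, fec49b4}.
In f182f08's history but not a020089's: {cb06a05, f182f08} — 2 commits.

2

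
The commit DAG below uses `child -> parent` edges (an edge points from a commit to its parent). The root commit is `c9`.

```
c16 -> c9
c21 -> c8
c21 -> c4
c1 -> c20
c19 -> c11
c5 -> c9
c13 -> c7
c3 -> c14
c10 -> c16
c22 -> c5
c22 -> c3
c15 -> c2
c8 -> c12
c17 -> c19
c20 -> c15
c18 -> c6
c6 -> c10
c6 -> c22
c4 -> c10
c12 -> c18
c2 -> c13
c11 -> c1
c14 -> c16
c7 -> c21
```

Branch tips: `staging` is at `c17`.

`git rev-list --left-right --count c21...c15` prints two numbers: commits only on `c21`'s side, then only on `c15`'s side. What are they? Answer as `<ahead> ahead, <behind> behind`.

0 ahead, 4 behind

Reachable from c21: {c10, c12, c14, c16, c18, c21, c22, c3, c4, c5, c6, c8, c9}.
Reachable from c15: {c10, c12, c13, c14, c15, c16, c18, c2, c21, c22, c3, c4, c5, c6, c7, c8, c9}.
Only in c21's history (ahead): {} — 0.
Only in c15's history (behind): {c13, c15, c2, c7} — 4.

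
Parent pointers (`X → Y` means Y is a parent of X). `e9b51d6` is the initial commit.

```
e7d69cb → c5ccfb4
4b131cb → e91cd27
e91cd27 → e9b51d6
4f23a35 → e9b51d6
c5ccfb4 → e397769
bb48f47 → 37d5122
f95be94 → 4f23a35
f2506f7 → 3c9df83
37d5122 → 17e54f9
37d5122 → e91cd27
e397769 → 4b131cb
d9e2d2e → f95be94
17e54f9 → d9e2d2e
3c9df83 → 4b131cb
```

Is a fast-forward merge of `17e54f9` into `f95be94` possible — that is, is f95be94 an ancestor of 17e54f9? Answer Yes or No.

Yes

A fast-forward from f95be94 to 17e54f9 is possible iff f95be94 is an ancestor of 17e54f9.
Ancestors of 17e54f9: {17e54f9, 4f23a35, d9e2d2e, e9b51d6, f95be94}.
f95be94 is among them, so fast-forward is possible.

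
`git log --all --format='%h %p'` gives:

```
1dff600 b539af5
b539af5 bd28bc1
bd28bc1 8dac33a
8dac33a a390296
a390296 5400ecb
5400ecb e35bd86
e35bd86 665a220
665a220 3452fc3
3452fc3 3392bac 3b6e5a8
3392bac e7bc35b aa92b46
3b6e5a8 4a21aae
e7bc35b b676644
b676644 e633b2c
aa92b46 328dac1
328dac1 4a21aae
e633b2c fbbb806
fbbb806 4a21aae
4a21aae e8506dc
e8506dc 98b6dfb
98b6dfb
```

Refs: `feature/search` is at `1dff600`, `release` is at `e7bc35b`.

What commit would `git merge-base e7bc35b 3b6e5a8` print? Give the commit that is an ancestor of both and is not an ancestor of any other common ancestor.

4a21aae

Ancestors of e7bc35b: {4a21aae, 98b6dfb, b676644, e633b2c, e7bc35b, e8506dc, fbbb806}.
Ancestors of 3b6e5a8: {3b6e5a8, 4a21aae, 98b6dfb, e8506dc}.
Common ancestors: {4a21aae, 98b6dfb, e8506dc}.
Among these, 4a21aae is not an ancestor of any other common ancestor — it is the merge base.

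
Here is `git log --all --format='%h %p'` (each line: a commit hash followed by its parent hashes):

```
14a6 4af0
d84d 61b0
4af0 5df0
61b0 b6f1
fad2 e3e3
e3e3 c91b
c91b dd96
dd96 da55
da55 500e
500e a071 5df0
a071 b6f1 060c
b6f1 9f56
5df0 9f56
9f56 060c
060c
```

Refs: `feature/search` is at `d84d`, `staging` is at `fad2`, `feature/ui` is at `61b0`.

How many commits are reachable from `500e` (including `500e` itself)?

6

Walking parent pointers from 500e: reachable set = {060c, 500e, 5df0, 9f56, a071, b6f1}.
That is 6 commits.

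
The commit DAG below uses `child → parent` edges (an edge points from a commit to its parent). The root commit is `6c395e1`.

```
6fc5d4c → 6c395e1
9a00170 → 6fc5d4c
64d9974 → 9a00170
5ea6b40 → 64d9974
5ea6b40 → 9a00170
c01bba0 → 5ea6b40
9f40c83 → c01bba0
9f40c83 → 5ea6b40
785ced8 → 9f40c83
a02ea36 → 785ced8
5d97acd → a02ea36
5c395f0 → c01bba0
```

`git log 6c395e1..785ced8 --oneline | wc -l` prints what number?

Reachable from 785ced8: {5ea6b40, 64d9974, 6c395e1, 6fc5d4c, 785ced8, 9a00170, 9f40c83, c01bba0}.
Reachable from 6c395e1: {6c395e1}.
In 785ced8's history but not 6c395e1's: {5ea6b40, 64d9974, 6fc5d4c, 785ced8, 9a00170, 9f40c83, c01bba0} — 7 commits.

7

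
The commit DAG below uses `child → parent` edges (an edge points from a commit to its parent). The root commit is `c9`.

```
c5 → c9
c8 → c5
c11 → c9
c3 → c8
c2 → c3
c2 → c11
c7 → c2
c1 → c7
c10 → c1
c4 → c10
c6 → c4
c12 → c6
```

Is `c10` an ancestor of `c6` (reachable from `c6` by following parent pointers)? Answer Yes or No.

Ancestors of c6 (commits reachable by following parents): {c1, c10, c11, c2, c3, c4, c5, c6, c7, c8, c9}.
c10 is in that set, so it is an ancestor of c6.

Yes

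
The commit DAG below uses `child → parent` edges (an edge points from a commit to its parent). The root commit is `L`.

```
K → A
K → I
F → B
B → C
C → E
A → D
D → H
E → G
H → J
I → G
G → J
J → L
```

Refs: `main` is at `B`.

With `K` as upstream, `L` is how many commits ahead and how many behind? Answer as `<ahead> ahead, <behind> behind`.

Reachable from L: {L}.
Reachable from K: {A, D, G, H, I, J, K, L}.
Only in L's history (ahead): {} — 0.
Only in K's history (behind): {A, D, G, H, I, J, K} — 7.

0 ahead, 7 behind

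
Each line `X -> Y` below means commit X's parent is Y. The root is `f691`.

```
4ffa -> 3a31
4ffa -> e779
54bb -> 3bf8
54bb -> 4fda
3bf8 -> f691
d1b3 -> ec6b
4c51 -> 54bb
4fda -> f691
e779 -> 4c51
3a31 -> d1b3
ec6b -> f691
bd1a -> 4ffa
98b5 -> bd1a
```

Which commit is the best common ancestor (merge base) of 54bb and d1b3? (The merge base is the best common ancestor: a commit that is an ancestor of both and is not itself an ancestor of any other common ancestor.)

Ancestors of 54bb: {3bf8, 4fda, 54bb, f691}.
Ancestors of d1b3: {d1b3, ec6b, f691}.
Common ancestors: {f691}.
The only common ancestor is f691, so it is the merge base.

f691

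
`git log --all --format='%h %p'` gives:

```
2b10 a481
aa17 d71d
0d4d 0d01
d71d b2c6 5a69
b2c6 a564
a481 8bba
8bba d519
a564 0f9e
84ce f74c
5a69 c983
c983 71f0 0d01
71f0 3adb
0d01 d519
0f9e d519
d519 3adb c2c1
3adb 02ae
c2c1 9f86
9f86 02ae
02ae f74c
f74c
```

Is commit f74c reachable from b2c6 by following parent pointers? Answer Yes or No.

Ancestors of b2c6 (commits reachable by following parents): {02ae, 0f9e, 3adb, 9f86, a564, b2c6, c2c1, d519, f74c}.
f74c is in that set, so it is an ancestor of b2c6.

Yes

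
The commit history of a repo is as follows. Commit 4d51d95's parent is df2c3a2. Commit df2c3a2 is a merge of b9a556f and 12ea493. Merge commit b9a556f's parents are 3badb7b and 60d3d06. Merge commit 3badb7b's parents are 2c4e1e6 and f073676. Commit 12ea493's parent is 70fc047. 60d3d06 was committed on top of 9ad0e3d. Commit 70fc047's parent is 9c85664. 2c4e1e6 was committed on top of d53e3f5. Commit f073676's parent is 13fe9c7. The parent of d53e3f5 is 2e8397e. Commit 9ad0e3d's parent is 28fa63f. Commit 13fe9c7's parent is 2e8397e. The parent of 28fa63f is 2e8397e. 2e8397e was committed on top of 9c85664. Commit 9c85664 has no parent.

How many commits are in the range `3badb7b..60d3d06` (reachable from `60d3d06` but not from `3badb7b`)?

Reachable from 60d3d06: {28fa63f, 2e8397e, 60d3d06, 9ad0e3d, 9c85664}.
Reachable from 3badb7b: {13fe9c7, 2c4e1e6, 2e8397e, 3badb7b, 9c85664, d53e3f5, f073676}.
In 60d3d06's history but not 3badb7b's: {28fa63f, 60d3d06, 9ad0e3d} — 3 commits.

3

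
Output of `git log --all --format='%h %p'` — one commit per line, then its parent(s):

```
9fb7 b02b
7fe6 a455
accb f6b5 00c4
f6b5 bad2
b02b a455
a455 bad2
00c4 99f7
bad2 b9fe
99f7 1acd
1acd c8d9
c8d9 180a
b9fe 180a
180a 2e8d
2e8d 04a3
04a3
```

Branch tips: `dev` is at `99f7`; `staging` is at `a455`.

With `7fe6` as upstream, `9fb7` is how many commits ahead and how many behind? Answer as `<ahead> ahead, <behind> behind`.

2 ahead, 1 behind

Reachable from 9fb7: {04a3, 180a, 2e8d, 9fb7, a455, b02b, b9fe, bad2}.
Reachable from 7fe6: {04a3, 180a, 2e8d, 7fe6, a455, b9fe, bad2}.
Only in 9fb7's history (ahead): {9fb7, b02b} — 2.
Only in 7fe6's history (behind): {7fe6} — 1.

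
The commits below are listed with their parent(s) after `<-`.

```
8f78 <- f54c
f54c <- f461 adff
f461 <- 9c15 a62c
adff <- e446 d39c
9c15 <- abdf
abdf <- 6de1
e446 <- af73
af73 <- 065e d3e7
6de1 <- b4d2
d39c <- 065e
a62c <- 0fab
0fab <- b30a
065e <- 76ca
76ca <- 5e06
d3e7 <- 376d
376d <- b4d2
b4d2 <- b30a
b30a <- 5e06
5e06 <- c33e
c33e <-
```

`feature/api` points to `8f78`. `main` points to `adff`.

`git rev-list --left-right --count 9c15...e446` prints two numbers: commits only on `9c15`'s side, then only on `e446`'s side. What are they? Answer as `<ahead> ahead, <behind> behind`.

Reachable from 9c15: {5e06, 6de1, 9c15, abdf, b30a, b4d2, c33e}.
Reachable from e446: {065e, 376d, 5e06, 76ca, af73, b30a, b4d2, c33e, d3e7, e446}.
Only in 9c15's history (ahead): {6de1, 9c15, abdf} — 3.
Only in e446's history (behind): {065e, 376d, 76ca, af73, d3e7, e446} — 6.

3 ahead, 6 behind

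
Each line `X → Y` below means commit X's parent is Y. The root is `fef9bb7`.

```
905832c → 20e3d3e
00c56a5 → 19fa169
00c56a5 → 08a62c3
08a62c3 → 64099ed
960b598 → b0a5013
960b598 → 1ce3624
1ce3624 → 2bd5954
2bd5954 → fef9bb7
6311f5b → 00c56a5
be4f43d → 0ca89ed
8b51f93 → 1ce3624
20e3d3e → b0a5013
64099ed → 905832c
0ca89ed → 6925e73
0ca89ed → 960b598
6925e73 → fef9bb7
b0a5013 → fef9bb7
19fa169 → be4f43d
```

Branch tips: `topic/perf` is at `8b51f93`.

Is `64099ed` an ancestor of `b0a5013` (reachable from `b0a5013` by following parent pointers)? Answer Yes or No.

Ancestors of b0a5013: {b0a5013, fef9bb7}.
64099ed is not in that set, so it is not an ancestor of b0a5013.

No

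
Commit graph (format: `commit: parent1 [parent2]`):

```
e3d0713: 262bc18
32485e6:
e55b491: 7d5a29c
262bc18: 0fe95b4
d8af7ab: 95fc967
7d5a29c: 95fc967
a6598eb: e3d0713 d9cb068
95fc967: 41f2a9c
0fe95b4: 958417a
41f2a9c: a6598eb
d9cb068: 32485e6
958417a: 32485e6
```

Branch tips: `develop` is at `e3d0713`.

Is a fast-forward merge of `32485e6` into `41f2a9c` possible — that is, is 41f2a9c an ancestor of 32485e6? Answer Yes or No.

A fast-forward from 41f2a9c to 32485e6 is possible iff 41f2a9c is an ancestor of 32485e6.
Ancestors of 32485e6: {32485e6}.
41f2a9c is not among them, so fast-forward is not possible.

No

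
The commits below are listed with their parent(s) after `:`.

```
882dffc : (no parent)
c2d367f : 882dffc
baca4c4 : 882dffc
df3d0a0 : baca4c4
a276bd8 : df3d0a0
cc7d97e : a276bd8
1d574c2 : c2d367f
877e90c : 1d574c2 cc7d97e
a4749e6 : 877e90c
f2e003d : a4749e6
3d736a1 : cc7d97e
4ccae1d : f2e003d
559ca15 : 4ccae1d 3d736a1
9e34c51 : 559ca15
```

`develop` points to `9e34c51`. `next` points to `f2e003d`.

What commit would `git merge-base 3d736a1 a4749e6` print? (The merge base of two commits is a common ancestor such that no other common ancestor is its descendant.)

Ancestors of 3d736a1: {3d736a1, 882dffc, a276bd8, baca4c4, cc7d97e, df3d0a0}.
Ancestors of a4749e6: {1d574c2, 877e90c, 882dffc, a276bd8, a4749e6, baca4c4, c2d367f, cc7d97e, df3d0a0}.
Common ancestors: {882dffc, a276bd8, baca4c4, cc7d97e, df3d0a0}.
Among these, cc7d97e is not an ancestor of any other common ancestor — it is the merge base.

cc7d97e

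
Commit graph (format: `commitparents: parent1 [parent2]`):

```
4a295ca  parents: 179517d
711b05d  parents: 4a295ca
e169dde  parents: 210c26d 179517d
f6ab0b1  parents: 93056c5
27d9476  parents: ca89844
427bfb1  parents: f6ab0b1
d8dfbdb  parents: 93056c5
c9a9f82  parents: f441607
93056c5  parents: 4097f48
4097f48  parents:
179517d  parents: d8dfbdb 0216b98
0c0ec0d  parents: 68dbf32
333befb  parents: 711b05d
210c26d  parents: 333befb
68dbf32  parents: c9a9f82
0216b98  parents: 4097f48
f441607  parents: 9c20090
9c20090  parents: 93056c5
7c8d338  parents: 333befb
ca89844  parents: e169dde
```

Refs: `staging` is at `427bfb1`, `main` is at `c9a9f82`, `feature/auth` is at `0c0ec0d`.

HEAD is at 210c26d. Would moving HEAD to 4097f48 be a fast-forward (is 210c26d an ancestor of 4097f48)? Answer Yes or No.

No

A fast-forward from 210c26d to 4097f48 is possible iff 210c26d is an ancestor of 4097f48.
Ancestors of 4097f48: {4097f48}.
210c26d is not among them, so fast-forward is not possible.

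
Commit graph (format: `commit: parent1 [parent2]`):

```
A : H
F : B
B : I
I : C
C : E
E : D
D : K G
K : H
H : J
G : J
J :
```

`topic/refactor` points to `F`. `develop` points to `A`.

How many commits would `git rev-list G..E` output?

4

Reachable from E: {D, E, G, H, J, K}.
Reachable from G: {G, J}.
In E's history but not G's: {D, E, H, K} — 4 commits.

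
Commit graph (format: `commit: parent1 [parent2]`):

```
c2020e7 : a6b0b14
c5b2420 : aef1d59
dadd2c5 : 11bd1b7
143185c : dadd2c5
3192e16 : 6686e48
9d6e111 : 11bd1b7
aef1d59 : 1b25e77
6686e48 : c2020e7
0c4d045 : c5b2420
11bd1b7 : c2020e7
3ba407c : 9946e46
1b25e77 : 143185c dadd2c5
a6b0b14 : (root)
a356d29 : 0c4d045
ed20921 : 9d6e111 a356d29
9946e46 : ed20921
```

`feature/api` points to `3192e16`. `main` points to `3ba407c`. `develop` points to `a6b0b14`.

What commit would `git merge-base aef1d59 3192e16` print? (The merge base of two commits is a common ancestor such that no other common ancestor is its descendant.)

Ancestors of aef1d59: {11bd1b7, 143185c, 1b25e77, a6b0b14, aef1d59, c2020e7, dadd2c5}.
Ancestors of 3192e16: {3192e16, 6686e48, a6b0b14, c2020e7}.
Common ancestors: {a6b0b14, c2020e7}.
Among these, c2020e7 is not an ancestor of any other common ancestor — it is the merge base.

c2020e7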